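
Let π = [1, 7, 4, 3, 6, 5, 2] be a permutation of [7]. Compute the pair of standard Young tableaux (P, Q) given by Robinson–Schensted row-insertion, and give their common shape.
P = [1, 2, 5] / [3, 6] / [4] / [7];  Q = [1, 2, 5] / [3, 6] / [4] / [7];  common shape = (3, 2, 1, 1)

Row-insert the values π_1, π_2, … into P one at a time, bumping the leftmost entry strictly greater than the inserted value down to the next row. The recording tableau Q records, in position (i, j), the step at which that cell was added to P.
  Insert 1 (step 1): P = [1];  Q = [1]
  Insert 7 (step 2): P = [1, 7];  Q = [1, 2]
  Insert 4 (step 3): P = [1, 4] / [7];  Q = [1, 2] / [3]
  Insert 3 (step 4): P = [1, 3] / [4] / [7];  Q = [1, 2] / [3] / [4]
  Insert 6 (step 5): P = [1, 3, 6] / [4] / [7];  Q = [1, 2, 5] / [3] / [4]
  Insert 5 (step 6): P = [1, 3, 5] / [4, 6] / [7];  Q = [1, 2, 5] / [3, 6] / [4]
  Insert 2 (step 7): P = [1, 2, 5] / [3, 6] / [4] / [7];  Q = [1, 2, 5] / [3, 6] / [4] / [7]
Final shape: (3, 2, 1, 1).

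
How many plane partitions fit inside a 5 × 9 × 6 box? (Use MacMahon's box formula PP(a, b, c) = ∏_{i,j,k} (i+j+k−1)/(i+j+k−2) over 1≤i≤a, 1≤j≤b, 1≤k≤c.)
PP(5, 9, 6) = 72261531710368

Evaluate the triple product over i = 1..5, j = 1..9, k = 1..6. The factors are (2/1) · (3/2) · (4/3) · (5/4) · (6/5) · (7/6) · (3/2) · (4/3) · … (270 factors total). The numerators and denominators telescope so the product is an integer; carrying out the multiplication exactly gives PP(5, 9, 6) = 72261531710368.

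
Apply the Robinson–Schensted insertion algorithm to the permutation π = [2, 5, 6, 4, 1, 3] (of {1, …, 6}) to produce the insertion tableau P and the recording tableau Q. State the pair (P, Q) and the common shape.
P = [1, 3, 6] / [2, 4] / [5];  Q = [1, 2, 3] / [4, 6] / [5];  common shape = (3, 2, 1)

Row-insert the values π_1, π_2, … into P one at a time, bumping the leftmost entry strictly greater than the inserted value down to the next row. The recording tableau Q records, in position (i, j), the step at which that cell was added to P.
  Insert 2 (step 1): P = [2];  Q = [1]
  Insert 5 (step 2): P = [2, 5];  Q = [1, 2]
  Insert 6 (step 3): P = [2, 5, 6];  Q = [1, 2, 3]
  Insert 4 (step 4): P = [2, 4, 6] / [5];  Q = [1, 2, 3] / [4]
  Insert 1 (step 5): P = [1, 4, 6] / [2] / [5];  Q = [1, 2, 3] / [4] / [5]
  Insert 3 (step 6): P = [1, 3, 6] / [2, 4] / [5];  Q = [1, 2, 3] / [4, 6] / [5]
Final shape: (3, 2, 1).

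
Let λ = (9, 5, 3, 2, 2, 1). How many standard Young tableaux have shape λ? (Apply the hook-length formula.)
# SYT of shape (9, 5, 3, 2, 2, 1) = 2540395000

Hook-length formula: f^λ = n! / Π hook(c), product over all cells c of the Young diagram. For λ = (9, 5, 3, 2, 2, 1), n = 22 boxes. Hook lengths by row (left-to-right, top-to-bottom): [14, 12, 9, 7, 6, 4, 3, 2, 1]; [9, 7, 4, 2, 1]; [6, 4, 1]; [4, 2]; [3, 1]; [1]. Product of hooks = 442451165184. So f^λ = 22! / 442451165184 = 1124000727777607680000 / 442451165184 = 2540395000.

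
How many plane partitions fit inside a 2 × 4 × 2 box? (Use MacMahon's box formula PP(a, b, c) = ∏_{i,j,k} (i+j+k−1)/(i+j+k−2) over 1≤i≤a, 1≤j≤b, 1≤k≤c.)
PP(2, 4, 2) = 105

Evaluate the triple product over i = 1..2, j = 1..4, k = 1..2. The factors are (2/1) · (3/2) · (3/2) · (4/3) · (4/3) · (5/4) · (5/4) · (6/5) · … (16 factors total). The numerators and denominators telescope so the product is an integer; carrying out the multiplication exactly gives PP(2, 4, 2) = 105.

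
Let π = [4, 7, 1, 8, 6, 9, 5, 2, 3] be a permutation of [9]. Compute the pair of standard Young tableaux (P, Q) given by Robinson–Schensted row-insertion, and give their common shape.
P = [1, 2, 3, 9] / [4, 5, 8] / [6] / [7];  Q = [1, 2, 4, 6] / [3, 5, 9] / [7] / [8];  common shape = (4, 3, 1, 1)

Row-insert the values π_1, π_2, … into P one at a time, bumping the leftmost entry strictly greater than the inserted value down to the next row. The recording tableau Q records, in position (i, j), the step at which that cell was added to P.
  Insert 4 (step 1): P = [4];  Q = [1]
  Insert 7 (step 2): P = [4, 7];  Q = [1, 2]
  Insert 1 (step 3): P = [1, 7] / [4];  Q = [1, 2] / [3]
  Insert 8 (step 4): P = [1, 7, 8] / [4];  Q = [1, 2, 4] / [3]
  Insert 6 (step 5): P = [1, 6, 8] / [4, 7];  Q = [1, 2, 4] / [3, 5]
  Insert 9 (step 6): P = [1, 6, 8, 9] / [4, 7];  Q = [1, 2, 4, 6] / [3, 5]
  Insert 5 (step 7): P = [1, 5, 8, 9] / [4, 6] / [7];  Q = [1, 2, 4, 6] / [3, 5] / [7]
  Insert 2 (step 8): P = [1, 2, 8, 9] / [4, 5] / [6] / [7];  Q = [1, 2, 4, 6] / [3, 5] / [7] / [8]
  Insert 3 (step 9): P = [1, 2, 3, 9] / [4, 5, 8] / [6] / [7];  Q = [1, 2, 4, 6] / [3, 5, 9] / [7] / [8]
Final shape: (4, 3, 1, 1).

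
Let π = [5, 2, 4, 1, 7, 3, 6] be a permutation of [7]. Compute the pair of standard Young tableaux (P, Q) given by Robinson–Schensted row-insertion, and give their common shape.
P = [1, 3, 6] / [2, 4, 7] / [5];  Q = [1, 3, 5] / [2, 6, 7] / [4];  common shape = (3, 3, 1)

Row-insert the values π_1, π_2, … into P one at a time, bumping the leftmost entry strictly greater than the inserted value down to the next row. The recording tableau Q records, in position (i, j), the step at which that cell was added to P.
  Insert 5 (step 1): P = [5];  Q = [1]
  Insert 2 (step 2): P = [2] / [5];  Q = [1] / [2]
  Insert 4 (step 3): P = [2, 4] / [5];  Q = [1, 3] / [2]
  Insert 1 (step 4): P = [1, 4] / [2] / [5];  Q = [1, 3] / [2] / [4]
  Insert 7 (step 5): P = [1, 4, 7] / [2] / [5];  Q = [1, 3, 5] / [2] / [4]
  Insert 3 (step 6): P = [1, 3, 7] / [2, 4] / [5];  Q = [1, 3, 5] / [2, 6] / [4]
  Insert 6 (step 7): P = [1, 3, 6] / [2, 4, 7] / [5];  Q = [1, 3, 5] / [2, 6, 7] / [4]
Final shape: (3, 3, 1).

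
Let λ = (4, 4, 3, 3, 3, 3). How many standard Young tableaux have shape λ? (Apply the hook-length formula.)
# SYT of shape (4, 4, 3, 3, 3, 3) = 6928350

Hook-length formula: f^λ = n! / Π hook(c), product over all cells c of the Young diagram. For λ = (4, 4, 3, 3, 3, 3), n = 20 boxes. Hook lengths by row (left-to-right, top-to-bottom): [9, 8, 7, 2]; [8, 7, 6, 1]; [6, 5, 4]; [5, 4, 3]; [4, 3, 2]; [3, 2, 1]. Product of hooks = 351151718400. So f^λ = 20! / 351151718400 = 2432902008176640000 / 351151718400 = 6928350.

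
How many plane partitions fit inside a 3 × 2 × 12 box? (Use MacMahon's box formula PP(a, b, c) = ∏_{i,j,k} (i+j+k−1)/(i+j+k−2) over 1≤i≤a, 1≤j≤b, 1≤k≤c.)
PP(3, 2, 12) = 63700

Evaluate the triple product over i = 1..3, j = 1..2, k = 1..12. The factors are (2/1) · (3/2) · (4/3) · (5/4) · (6/5) · (7/6) · (8/7) · (9/8) · … (72 factors total). The numerators and denominators telescope so the product is an integer; carrying out the multiplication exactly gives PP(3, 2, 12) = 63700.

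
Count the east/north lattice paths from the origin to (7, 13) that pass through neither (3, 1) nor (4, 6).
Number of paths = 47920

Inclusion–exclusion. Total paths: C(20, 7) = 77520. Through P₁: C(4, 3)·C(16, 4) = 7280. Through P₂: C(10, 4)·C(10, 3) = 25200. Since P₁ is strictly southwest of P₂, a monotone path through both must visit P₁ then P₂; paths through both = C(4, 3)·C(6, 1)·C(10, 3) = 2880. Avoid both = 77520 − 7280 − 25200 + 2880 = 47920.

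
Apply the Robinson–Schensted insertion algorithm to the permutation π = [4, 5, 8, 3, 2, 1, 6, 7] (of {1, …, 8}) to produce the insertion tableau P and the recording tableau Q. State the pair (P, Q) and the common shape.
P = [1, 5, 6, 7] / [2, 8] / [3] / [4];  Q = [1, 2, 3, 8] / [4, 7] / [5] / [6];  common shape = (4, 2, 1, 1)

Row-insert the values π_1, π_2, … into P one at a time, bumping the leftmost entry strictly greater than the inserted value down to the next row. The recording tableau Q records, in position (i, j), the step at which that cell was added to P.
  Insert 4 (step 1): P = [4];  Q = [1]
  Insert 5 (step 2): P = [4, 5];  Q = [1, 2]
  Insert 8 (step 3): P = [4, 5, 8];  Q = [1, 2, 3]
  Insert 3 (step 4): P = [3, 5, 8] / [4];  Q = [1, 2, 3] / [4]
  Insert 2 (step 5): P = [2, 5, 8] / [3] / [4];  Q = [1, 2, 3] / [4] / [5]
  Insert 1 (step 6): P = [1, 5, 8] / [2] / [3] / [4];  Q = [1, 2, 3] / [4] / [5] / [6]
  Insert 6 (step 7): P = [1, 5, 6] / [2, 8] / [3] / [4];  Q = [1, 2, 3] / [4, 7] / [5] / [6]
  Insert 7 (step 8): P = [1, 5, 6, 7] / [2, 8] / [3] / [4];  Q = [1, 2, 3, 8] / [4, 7] / [5] / [6]
Final shape: (4, 2, 1, 1).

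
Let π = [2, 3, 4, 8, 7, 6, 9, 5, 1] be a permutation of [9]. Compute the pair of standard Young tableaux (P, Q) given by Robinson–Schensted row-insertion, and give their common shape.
P = [1, 3, 4, 5, 9] / [2] / [6] / [7] / [8];  Q = [1, 2, 3, 4, 7] / [5] / [6] / [8] / [9];  common shape = (5, 1, 1, 1, 1)

Row-insert the values π_1, π_2, … into P one at a time, bumping the leftmost entry strictly greater than the inserted value down to the next row. The recording tableau Q records, in position (i, j), the step at which that cell was added to P.
  Insert 2 (step 1): P = [2];  Q = [1]
  Insert 3 (step 2): P = [2, 3];  Q = [1, 2]
  Insert 4 (step 3): P = [2, 3, 4];  Q = [1, 2, 3]
  Insert 8 (step 4): P = [2, 3, 4, 8];  Q = [1, 2, 3, 4]
  Insert 7 (step 5): P = [2, 3, 4, 7] / [8];  Q = [1, 2, 3, 4] / [5]
  Insert 6 (step 6): P = [2, 3, 4, 6] / [7] / [8];  Q = [1, 2, 3, 4] / [5] / [6]
  Insert 9 (step 7): P = [2, 3, 4, 6, 9] / [7] / [8];  Q = [1, 2, 3, 4, 7] / [5] / [6]
  Insert 5 (step 8): P = [2, 3, 4, 5, 9] / [6] / [7] / [8];  Q = [1, 2, 3, 4, 7] / [5] / [6] / [8]
  Insert 1 (step 9): P = [1, 3, 4, 5, 9] / [2] / [6] / [7] / [8];  Q = [1, 2, 3, 4, 7] / [5] / [6] / [8] / [9]
Final shape: (5, 1, 1, 1, 1).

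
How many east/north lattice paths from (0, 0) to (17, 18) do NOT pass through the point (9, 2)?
Number of paths = 4497116745

Total paths from (0, 0) to (17, 18): C(35, 17) = 4537567650. Paths through (9, 2): (paths (0, 0) → (9, 2)) × (paths (9, 2) → (17, 18)) = C(11, 9) · C(24, 8) = 55 · 735471 = 40450905. Avoidance count = 4537567650 − 40450905 = 4497116745.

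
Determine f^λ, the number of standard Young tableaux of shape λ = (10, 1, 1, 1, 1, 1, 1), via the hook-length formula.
# SYT of shape (10, 1, 1, 1, 1, 1, 1) = 5005

Hook-length formula: f^λ = n! / Π hook(c), product over all cells c of the Young diagram. For λ = (10, 1, 1, 1, 1, 1, 1), n = 16 boxes. Hook lengths by row (left-to-right, top-to-bottom): [16, 9, 8, 7, 6, 5, 4, 3, 2, 1]; [6]; [5]; [4]; [3]; [2]; [1]. Product of hooks = 4180377600. So f^λ = 16! / 4180377600 = 20922789888000 / 4180377600 = 5005.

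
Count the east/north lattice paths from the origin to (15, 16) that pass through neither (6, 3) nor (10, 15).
Number of paths = 240061635

Inclusion–exclusion. Total paths: C(31, 15) = 300540195. Through P₁: C(9, 6)·C(22, 9) = 41783280. Through P₂: C(25, 10)·C(6, 5) = 19612560. Since P₁ is strictly southwest of P₂, a monotone path through both must visit P₁ then P₂; paths through both = C(9, 6)·C(16, 4)·C(6, 5) = 917280. Avoid both = 300540195 − 41783280 − 19612560 + 917280 = 240061635.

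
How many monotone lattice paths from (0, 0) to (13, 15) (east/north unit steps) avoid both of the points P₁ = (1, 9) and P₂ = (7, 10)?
Number of paths = 28303884

Inclusion–exclusion. Total paths: C(28, 13) = 37442160. Through P₁: C(10, 1)·C(18, 12) = 185640. Through P₂: C(17, 7)·C(11, 6) = 8984976. Since P₁ is strictly southwest of P₂, a monotone path through both must visit P₁ then P₂; paths through both = C(10, 1)·C(7, 6)·C(11, 6) = 32340. Avoid both = 37442160 − 185640 − 8984976 + 32340 = 28303884.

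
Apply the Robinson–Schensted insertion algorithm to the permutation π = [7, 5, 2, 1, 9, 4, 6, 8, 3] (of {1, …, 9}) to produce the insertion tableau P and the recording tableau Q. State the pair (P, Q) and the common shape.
P = [1, 3, 6, 8] / [2, 4] / [5, 9] / [7];  Q = [1, 5, 7, 8] / [2, 6] / [3, 9] / [4];  common shape = (4, 2, 2, 1)

Row-insert the values π_1, π_2, … into P one at a time, bumping the leftmost entry strictly greater than the inserted value down to the next row. The recording tableau Q records, in position (i, j), the step at which that cell was added to P.
  Insert 7 (step 1): P = [7];  Q = [1]
  Insert 5 (step 2): P = [5] / [7];  Q = [1] / [2]
  Insert 2 (step 3): P = [2] / [5] / [7];  Q = [1] / [2] / [3]
  Insert 1 (step 4): P = [1] / [2] / [5] / [7];  Q = [1] / [2] / [3] / [4]
  Insert 9 (step 5): P = [1, 9] / [2] / [5] / [7];  Q = [1, 5] / [2] / [3] / [4]
  Insert 4 (step 6): P = [1, 4] / [2, 9] / [5] / [7];  Q = [1, 5] / [2, 6] / [3] / [4]
  Insert 6 (step 7): P = [1, 4, 6] / [2, 9] / [5] / [7];  Q = [1, 5, 7] / [2, 6] / [3] / [4]
  Insert 8 (step 8): P = [1, 4, 6, 8] / [2, 9] / [5] / [7];  Q = [1, 5, 7, 8] / [2, 6] / [3] / [4]
  Insert 3 (step 9): P = [1, 3, 6, 8] / [2, 4] / [5, 9] / [7];  Q = [1, 5, 7, 8] / [2, 6] / [3, 9] / [4]
Final shape: (4, 2, 2, 1).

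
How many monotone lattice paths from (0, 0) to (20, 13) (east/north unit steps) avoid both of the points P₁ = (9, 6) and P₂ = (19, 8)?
Number of paths = 402548850

Inclusion–exclusion. Total paths: C(33, 20) = 573166440. Through P₁: C(15, 9)·C(18, 11) = 159279120. Through P₂: C(27, 19)·C(6, 1) = 13320450. Since P₁ is strictly southwest of P₂, a monotone path through both must visit P₁ then P₂; paths through both = C(15, 9)·C(12, 10)·C(6, 1) = 1981980. Avoid both = 573166440 − 159279120 − 13320450 + 1981980 = 402548850.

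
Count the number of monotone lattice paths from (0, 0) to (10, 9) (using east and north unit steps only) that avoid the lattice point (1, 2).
Number of paths = 58058

Total paths from (0, 0) to (10, 9): C(19, 10) = 92378. Paths through (1, 2): (paths (0, 0) → (1, 2)) × (paths (1, 2) → (10, 9)) = C(3, 1) · C(16, 9) = 3 · 11440 = 34320. Avoidance count = 92378 − 34320 = 58058.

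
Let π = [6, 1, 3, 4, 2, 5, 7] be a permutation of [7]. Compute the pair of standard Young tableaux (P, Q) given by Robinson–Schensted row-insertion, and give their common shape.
P = [1, 2, 4, 5, 7] / [3] / [6];  Q = [1, 3, 4, 6, 7] / [2] / [5];  common shape = (5, 1, 1)

Row-insert the values π_1, π_2, … into P one at a time, bumping the leftmost entry strictly greater than the inserted value down to the next row. The recording tableau Q records, in position (i, j), the step at which that cell was added to P.
  Insert 6 (step 1): P = [6];  Q = [1]
  Insert 1 (step 2): P = [1] / [6];  Q = [1] / [2]
  Insert 3 (step 3): P = [1, 3] / [6];  Q = [1, 3] / [2]
  Insert 4 (step 4): P = [1, 3, 4] / [6];  Q = [1, 3, 4] / [2]
  Insert 2 (step 5): P = [1, 2, 4] / [3] / [6];  Q = [1, 3, 4] / [2] / [5]
  Insert 5 (step 6): P = [1, 2, 4, 5] / [3] / [6];  Q = [1, 3, 4, 6] / [2] / [5]
  Insert 7 (step 7): P = [1, 2, 4, 5, 7] / [3] / [6];  Q = [1, 3, 4, 6, 7] / [2] / [5]
Final shape: (5, 1, 1).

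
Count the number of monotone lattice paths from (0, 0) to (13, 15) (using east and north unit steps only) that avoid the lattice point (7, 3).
Number of paths = 35214480

Total paths from (0, 0) to (13, 15): C(28, 13) = 37442160. Paths through (7, 3): (paths (0, 0) → (7, 3)) × (paths (7, 3) → (13, 15)) = C(10, 7) · C(18, 6) = 120 · 18564 = 2227680. Avoidance count = 37442160 − 2227680 = 35214480.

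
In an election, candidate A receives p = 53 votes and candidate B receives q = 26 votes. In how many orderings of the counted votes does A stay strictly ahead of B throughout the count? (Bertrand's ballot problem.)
Strict-lead orderings = 177349970171819554956

Total orderings of the 79 votes with 53 for A: C(79, 53) = 518912875687916475612. By the Bertrand ballot formula (Cycle Lemma / reflection principle), the number of orderings in which A is strictly ahead of B throughout is (p − q)/(p + q) · C(p + q, p) = (53 − 26)/(53 + 26) · 518912875687916475612 = 177349970171819554956.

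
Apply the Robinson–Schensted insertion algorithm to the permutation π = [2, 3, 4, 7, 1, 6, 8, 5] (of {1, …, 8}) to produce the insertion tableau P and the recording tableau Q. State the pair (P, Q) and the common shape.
P = [1, 3, 4, 5, 8] / [2, 6] / [7];  Q = [1, 2, 3, 4, 7] / [5, 6] / [8];  common shape = (5, 2, 1)

Row-insert the values π_1, π_2, … into P one at a time, bumping the leftmost entry strictly greater than the inserted value down to the next row. The recording tableau Q records, in position (i, j), the step at which that cell was added to P.
  Insert 2 (step 1): P = [2];  Q = [1]
  Insert 3 (step 2): P = [2, 3];  Q = [1, 2]
  Insert 4 (step 3): P = [2, 3, 4];  Q = [1, 2, 3]
  Insert 7 (step 4): P = [2, 3, 4, 7];  Q = [1, 2, 3, 4]
  Insert 1 (step 5): P = [1, 3, 4, 7] / [2];  Q = [1, 2, 3, 4] / [5]
  Insert 6 (step 6): P = [1, 3, 4, 6] / [2, 7];  Q = [1, 2, 3, 4] / [5, 6]
  Insert 8 (step 7): P = [1, 3, 4, 6, 8] / [2, 7];  Q = [1, 2, 3, 4, 7] / [5, 6]
  Insert 5 (step 8): P = [1, 3, 4, 5, 8] / [2, 6] / [7];  Q = [1, 2, 3, 4, 7] / [5, 6] / [8]
Final shape: (5, 2, 1).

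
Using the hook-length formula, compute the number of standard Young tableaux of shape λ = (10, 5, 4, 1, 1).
# SYT of shape (10, 5, 4, 1, 1) = 126977760

Hook-length formula: f^λ = n! / Π hook(c), product over all cells c of the Young diagram. For λ = (10, 5, 4, 1, 1), n = 21 boxes. Hook lengths by row (left-to-right, top-to-bottom): [14, 11, 10, 9, 7, 5, 4, 3, 2, 1]; [8, 5, 4, 3, 1]; [6, 3, 2, 1]; [2]; [1]. Product of hooks = 402361344000. So f^λ = 21! / 402361344000 = 51090942171709440000 / 402361344000 = 126977760.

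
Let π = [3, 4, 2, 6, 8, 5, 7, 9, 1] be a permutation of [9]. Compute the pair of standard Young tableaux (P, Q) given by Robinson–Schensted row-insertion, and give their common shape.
P = [1, 4, 5, 7, 9] / [2, 6, 8] / [3];  Q = [1, 2, 4, 5, 8] / [3, 6, 7] / [9];  common shape = (5, 3, 1)

Row-insert the values π_1, π_2, … into P one at a time, bumping the leftmost entry strictly greater than the inserted value down to the next row. The recording tableau Q records, in position (i, j), the step at which that cell was added to P.
  Insert 3 (step 1): P = [3];  Q = [1]
  Insert 4 (step 2): P = [3, 4];  Q = [1, 2]
  Insert 2 (step 3): P = [2, 4] / [3];  Q = [1, 2] / [3]
  Insert 6 (step 4): P = [2, 4, 6] / [3];  Q = [1, 2, 4] / [3]
  Insert 8 (step 5): P = [2, 4, 6, 8] / [3];  Q = [1, 2, 4, 5] / [3]
  Insert 5 (step 6): P = [2, 4, 5, 8] / [3, 6];  Q = [1, 2, 4, 5] / [3, 6]
  Insert 7 (step 7): P = [2, 4, 5, 7] / [3, 6, 8];  Q = [1, 2, 4, 5] / [3, 6, 7]
  Insert 9 (step 8): P = [2, 4, 5, 7, 9] / [3, 6, 8];  Q = [1, 2, 4, 5, 8] / [3, 6, 7]
  Insert 1 (step 9): P = [1, 4, 5, 7, 9] / [2, 6, 8] / [3];  Q = [1, 2, 4, 5, 8] / [3, 6, 7] / [9]
Final shape: (5, 3, 1).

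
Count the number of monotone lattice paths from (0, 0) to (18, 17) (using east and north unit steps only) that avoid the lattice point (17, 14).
Number of paths = 3476837550

Total paths from (0, 0) to (18, 17): C(35, 18) = 4537567650. Paths through (17, 14): (paths (0, 0) → (17, 14)) × (paths (17, 14) → (18, 17)) = C(31, 17) · C(4, 1) = 265182525 · 4 = 1060730100. Avoidance count = 4537567650 − 1060730100 = 3476837550.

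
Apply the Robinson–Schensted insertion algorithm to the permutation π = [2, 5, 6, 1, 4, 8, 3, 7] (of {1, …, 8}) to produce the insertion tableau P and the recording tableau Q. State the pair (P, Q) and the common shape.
P = [1, 3, 6, 7] / [2, 4, 8] / [5];  Q = [1, 2, 3, 6] / [4, 5, 8] / [7];  common shape = (4, 3, 1)

Row-insert the values π_1, π_2, … into P one at a time, bumping the leftmost entry strictly greater than the inserted value down to the next row. The recording tableau Q records, in position (i, j), the step at which that cell was added to P.
  Insert 2 (step 1): P = [2];  Q = [1]
  Insert 5 (step 2): P = [2, 5];  Q = [1, 2]
  Insert 6 (step 3): P = [2, 5, 6];  Q = [1, 2, 3]
  Insert 1 (step 4): P = [1, 5, 6] / [2];  Q = [1, 2, 3] / [4]
  Insert 4 (step 5): P = [1, 4, 6] / [2, 5];  Q = [1, 2, 3] / [4, 5]
  Insert 8 (step 6): P = [1, 4, 6, 8] / [2, 5];  Q = [1, 2, 3, 6] / [4, 5]
  Insert 3 (step 7): P = [1, 3, 6, 8] / [2, 4] / [5];  Q = [1, 2, 3, 6] / [4, 5] / [7]
  Insert 7 (step 8): P = [1, 3, 6, 7] / [2, 4, 8] / [5];  Q = [1, 2, 3, 6] / [4, 5, 8] / [7]
Final shape: (4, 3, 1).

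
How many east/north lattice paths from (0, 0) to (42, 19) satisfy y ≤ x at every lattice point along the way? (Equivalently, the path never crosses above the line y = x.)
Number of paths = 1657580519271600

By the reflection principle (André's argument), the number of monotone paths to (42, 19) with n ≤ m that never go above y = x is C(61, 42) − C(61, 43) = 2969831763694950 − 1312251244423350 = 1657580519271600.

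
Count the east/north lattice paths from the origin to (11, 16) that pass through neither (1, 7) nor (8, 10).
Number of paths = 8703839

Inclusion–exclusion. Total paths: C(27, 11) = 13037895. Through P₁: C(8, 1)·C(19, 10) = 739024. Through P₂: C(18, 8)·C(9, 3) = 3675672. Since P₁ is strictly southwest of P₂, a monotone path through both must visit P₁ then P₂; paths through both = C(8, 1)·C(10, 7)·C(9, 3) = 80640. Avoid both = 13037895 − 739024 − 3675672 + 80640 = 8703839.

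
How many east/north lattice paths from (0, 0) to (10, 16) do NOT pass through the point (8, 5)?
Number of paths = 5211349

Total paths from (0, 0) to (10, 16): C(26, 10) = 5311735. Paths through (8, 5): (paths (0, 0) → (8, 5)) × (paths (8, 5) → (10, 16)) = C(13, 8) · C(13, 2) = 1287 · 78 = 100386. Avoidance count = 5311735 − 100386 = 5211349.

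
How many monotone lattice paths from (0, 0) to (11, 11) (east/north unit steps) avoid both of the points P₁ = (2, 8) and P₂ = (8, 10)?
Number of paths = 525540

Inclusion–exclusion. Total paths: C(22, 11) = 705432. Through P₁: C(10, 2)·C(12, 9) = 9900. Through P₂: C(18, 8)·C(4, 3) = 175032. Since P₁ is strictly southwest of P₂, a monotone path through both must visit P₁ then P₂; paths through both = C(10, 2)·C(8, 6)·C(4, 3) = 5040. Avoid both = 705432 − 9900 − 175032 + 5040 = 525540.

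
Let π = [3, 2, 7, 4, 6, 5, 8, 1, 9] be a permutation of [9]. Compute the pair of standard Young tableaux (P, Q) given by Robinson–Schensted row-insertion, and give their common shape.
P = [1, 4, 5, 8, 9] / [2, 6] / [3] / [7];  Q = [1, 3, 5, 7, 9] / [2, 4] / [6] / [8];  common shape = (5, 2, 1, 1)

Row-insert the values π_1, π_2, … into P one at a time, bumping the leftmost entry strictly greater than the inserted value down to the next row. The recording tableau Q records, in position (i, j), the step at which that cell was added to P.
  Insert 3 (step 1): P = [3];  Q = [1]
  Insert 2 (step 2): P = [2] / [3];  Q = [1] / [2]
  Insert 7 (step 3): P = [2, 7] / [3];  Q = [1, 3] / [2]
  Insert 4 (step 4): P = [2, 4] / [3, 7];  Q = [1, 3] / [2, 4]
  Insert 6 (step 5): P = [2, 4, 6] / [3, 7];  Q = [1, 3, 5] / [2, 4]
  Insert 5 (step 6): P = [2, 4, 5] / [3, 6] / [7];  Q = [1, 3, 5] / [2, 4] / [6]
  Insert 8 (step 7): P = [2, 4, 5, 8] / [3, 6] / [7];  Q = [1, 3, 5, 7] / [2, 4] / [6]
  Insert 1 (step 8): P = [1, 4, 5, 8] / [2, 6] / [3] / [7];  Q = [1, 3, 5, 7] / [2, 4] / [6] / [8]
  Insert 9 (step 9): P = [1, 4, 5, 8, 9] / [2, 6] / [3] / [7];  Q = [1, 3, 5, 7, 9] / [2, 4] / [6] / [8]
Final shape: (5, 2, 1, 1).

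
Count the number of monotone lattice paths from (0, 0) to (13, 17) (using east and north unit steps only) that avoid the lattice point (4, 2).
Number of paths = 100147290

Total paths from (0, 0) to (13, 17): C(30, 13) = 119759850. Paths through (4, 2): (paths (0, 0) → (4, 2)) × (paths (4, 2) → (13, 17)) = C(6, 4) · C(24, 9) = 15 · 1307504 = 19612560. Avoidance count = 119759850 − 19612560 = 100147290.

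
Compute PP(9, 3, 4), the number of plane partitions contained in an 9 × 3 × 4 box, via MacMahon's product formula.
PP(9, 3, 4) = 13026013

Evaluate the triple product over i = 1..9, j = 1..3, k = 1..4. The factors are (2/1) · (3/2) · (4/3) · (5/4) · (3/2) · (4/3) · (5/4) · (6/5) · … (108 factors total). The numerators and denominators telescope so the product is an integer; carrying out the multiplication exactly gives PP(9, 3, 4) = 13026013.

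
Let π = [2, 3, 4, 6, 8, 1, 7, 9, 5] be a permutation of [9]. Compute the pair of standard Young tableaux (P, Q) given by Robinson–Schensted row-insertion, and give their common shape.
P = [1, 3, 4, 5, 7, 9] / [2, 6] / [8];  Q = [1, 2, 3, 4, 5, 8] / [6, 7] / [9];  common shape = (6, 2, 1)

Row-insert the values π_1, π_2, … into P one at a time, bumping the leftmost entry strictly greater than the inserted value down to the next row. The recording tableau Q records, in position (i, j), the step at which that cell was added to P.
  Insert 2 (step 1): P = [2];  Q = [1]
  Insert 3 (step 2): P = [2, 3];  Q = [1, 2]
  Insert 4 (step 3): P = [2, 3, 4];  Q = [1, 2, 3]
  Insert 6 (step 4): P = [2, 3, 4, 6];  Q = [1, 2, 3, 4]
  Insert 8 (step 5): P = [2, 3, 4, 6, 8];  Q = [1, 2, 3, 4, 5]
  Insert 1 (step 6): P = [1, 3, 4, 6, 8] / [2];  Q = [1, 2, 3, 4, 5] / [6]
  Insert 7 (step 7): P = [1, 3, 4, 6, 7] / [2, 8];  Q = [1, 2, 3, 4, 5] / [6, 7]
  Insert 9 (step 8): P = [1, 3, 4, 6, 7, 9] / [2, 8];  Q = [1, 2, 3, 4, 5, 8] / [6, 7]
  Insert 5 (step 9): P = [1, 3, 4, 5, 7, 9] / [2, 6] / [8];  Q = [1, 2, 3, 4, 5, 8] / [6, 7] / [9]
Final shape: (6, 2, 1).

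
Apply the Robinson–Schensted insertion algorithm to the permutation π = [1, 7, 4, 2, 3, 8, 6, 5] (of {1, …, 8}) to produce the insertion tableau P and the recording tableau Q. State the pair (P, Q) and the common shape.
P = [1, 2, 3, 5] / [4, 6] / [7, 8];  Q = [1, 2, 5, 6] / [3, 7] / [4, 8];  common shape = (4, 2, 2)

Row-insert the values π_1, π_2, … into P one at a time, bumping the leftmost entry strictly greater than the inserted value down to the next row. The recording tableau Q records, in position (i, j), the step at which that cell was added to P.
  Insert 1 (step 1): P = [1];  Q = [1]
  Insert 7 (step 2): P = [1, 7];  Q = [1, 2]
  Insert 4 (step 3): P = [1, 4] / [7];  Q = [1, 2] / [3]
  Insert 2 (step 4): P = [1, 2] / [4] / [7];  Q = [1, 2] / [3] / [4]
  Insert 3 (step 5): P = [1, 2, 3] / [4] / [7];  Q = [1, 2, 5] / [3] / [4]
  Insert 8 (step 6): P = [1, 2, 3, 8] / [4] / [7];  Q = [1, 2, 5, 6] / [3] / [4]
  Insert 6 (step 7): P = [1, 2, 3, 6] / [4, 8] / [7];  Q = [1, 2, 5, 6] / [3, 7] / [4]
  Insert 5 (step 8): P = [1, 2, 3, 5] / [4, 6] / [7, 8];  Q = [1, 2, 5, 6] / [3, 7] / [4, 8]
Final shape: (4, 2, 2).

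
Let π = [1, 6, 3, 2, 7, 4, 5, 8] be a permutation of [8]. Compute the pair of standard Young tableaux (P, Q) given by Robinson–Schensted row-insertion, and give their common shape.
P = [1, 2, 4, 5, 8] / [3, 7] / [6];  Q = [1, 2, 5, 7, 8] / [3, 6] / [4];  common shape = (5, 2, 1)

Row-insert the values π_1, π_2, … into P one at a time, bumping the leftmost entry strictly greater than the inserted value down to the next row. The recording tableau Q records, in position (i, j), the step at which that cell was added to P.
  Insert 1 (step 1): P = [1];  Q = [1]
  Insert 6 (step 2): P = [1, 6];  Q = [1, 2]
  Insert 3 (step 3): P = [1, 3] / [6];  Q = [1, 2] / [3]
  Insert 2 (step 4): P = [1, 2] / [3] / [6];  Q = [1, 2] / [3] / [4]
  Insert 7 (step 5): P = [1, 2, 7] / [3] / [6];  Q = [1, 2, 5] / [3] / [4]
  Insert 4 (step 6): P = [1, 2, 4] / [3, 7] / [6];  Q = [1, 2, 5] / [3, 6] / [4]
  Insert 5 (step 7): P = [1, 2, 4, 5] / [3, 7] / [6];  Q = [1, 2, 5, 7] / [3, 6] / [4]
  Insert 8 (step 8): P = [1, 2, 4, 5, 8] / [3, 7] / [6];  Q = [1, 2, 5, 7, 8] / [3, 6] / [4]
Final shape: (5, 2, 1).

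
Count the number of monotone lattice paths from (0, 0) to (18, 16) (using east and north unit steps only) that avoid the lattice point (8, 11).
Number of paths = 1976988684

Total paths from (0, 0) to (18, 16): C(34, 18) = 2203961430. Paths through (8, 11): (paths (0, 0) → (8, 11)) × (paths (8, 11) → (18, 16)) = C(19, 8) · C(15, 10) = 75582 · 3003 = 226972746. Avoidance count = 2203961430 − 226972746 = 1976988684.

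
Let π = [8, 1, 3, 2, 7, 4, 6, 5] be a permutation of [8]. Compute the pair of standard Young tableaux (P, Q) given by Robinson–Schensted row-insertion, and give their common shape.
P = [1, 2, 4, 5] / [3, 6] / [7] / [8];  Q = [1, 3, 5, 7] / [2, 6] / [4] / [8];  common shape = (4, 2, 1, 1)

Row-insert the values π_1, π_2, … into P one at a time, bumping the leftmost entry strictly greater than the inserted value down to the next row. The recording tableau Q records, in position (i, j), the step at which that cell was added to P.
  Insert 8 (step 1): P = [8];  Q = [1]
  Insert 1 (step 2): P = [1] / [8];  Q = [1] / [2]
  Insert 3 (step 3): P = [1, 3] / [8];  Q = [1, 3] / [2]
  Insert 2 (step 4): P = [1, 2] / [3] / [8];  Q = [1, 3] / [2] / [4]
  Insert 7 (step 5): P = [1, 2, 7] / [3] / [8];  Q = [1, 3, 5] / [2] / [4]
  Insert 4 (step 6): P = [1, 2, 4] / [3, 7] / [8];  Q = [1, 3, 5] / [2, 6] / [4]
  Insert 6 (step 7): P = [1, 2, 4, 6] / [3, 7] / [8];  Q = [1, 3, 5, 7] / [2, 6] / [4]
  Insert 5 (step 8): P = [1, 2, 4, 5] / [3, 6] / [7] / [8];  Q = [1, 3, 5, 7] / [2, 6] / [4] / [8]
Final shape: (4, 2, 1, 1).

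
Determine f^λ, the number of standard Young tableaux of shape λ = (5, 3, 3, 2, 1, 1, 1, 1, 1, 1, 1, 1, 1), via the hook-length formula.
# SYT of shape (5, 3, 3, 2, 1, 1, 1, 1, 1, 1, 1, 1, 1) = 54172800

Hook-length formula: f^λ = n! / Π hook(c), product over all cells c of the Young diagram. For λ = (5, 3, 3, 2, 1, 1, 1, 1, 1, 1, 1, 1, 1), n = 22 boxes. Hook lengths by row (left-to-right, top-to-bottom): [17, 7, 5, 2, 1]; [14, 4, 2]; [13, 3, 1]; [11, 1]; [9]; [8]; [7]; [6]; [5]; [4]; [3]; [2]; [1]. Product of hooks = 20748433305600. So f^λ = 22! / 20748433305600 = 1124000727777607680000 / 20748433305600 = 54172800.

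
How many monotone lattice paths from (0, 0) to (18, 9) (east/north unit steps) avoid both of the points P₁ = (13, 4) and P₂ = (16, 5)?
Number of paths = 3924630

Inclusion–exclusion. Total paths: C(27, 18) = 4686825. Through P₁: C(17, 13)·C(10, 5) = 599760. Through P₂: C(21, 16)·C(6, 2) = 305235. Since P₁ is strictly southwest of P₂, a monotone path through both must visit P₁ then P₂; paths through both = C(17, 13)·C(4, 3)·C(6, 2) = 142800. Avoid both = 4686825 − 599760 − 305235 + 142800 = 3924630.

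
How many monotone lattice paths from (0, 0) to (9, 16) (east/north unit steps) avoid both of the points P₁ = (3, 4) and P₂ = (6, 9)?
Number of paths = 1027835

Inclusion–exclusion. Total paths: C(25, 9) = 2042975. Through P₁: C(7, 3)·C(18, 6) = 649740. Through P₂: C(15, 6)·C(10, 3) = 600600. Since P₁ is strictly southwest of P₂, a monotone path through both must visit P₁ then P₂; paths through both = C(7, 3)·C(8, 3)·C(10, 3) = 235200. Avoid both = 2042975 − 649740 − 600600 + 235200 = 1027835.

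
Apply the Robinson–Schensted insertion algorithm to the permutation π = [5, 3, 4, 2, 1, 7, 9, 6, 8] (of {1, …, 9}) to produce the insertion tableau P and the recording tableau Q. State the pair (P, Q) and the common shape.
P = [1, 4, 6, 8] / [2, 7, 9] / [3] / [5];  Q = [1, 3, 6, 7] / [2, 8, 9] / [4] / [5];  common shape = (4, 3, 1, 1)

Row-insert the values π_1, π_2, … into P one at a time, bumping the leftmost entry strictly greater than the inserted value down to the next row. The recording tableau Q records, in position (i, j), the step at which that cell was added to P.
  Insert 5 (step 1): P = [5];  Q = [1]
  Insert 3 (step 2): P = [3] / [5];  Q = [1] / [2]
  Insert 4 (step 3): P = [3, 4] / [5];  Q = [1, 3] / [2]
  Insert 2 (step 4): P = [2, 4] / [3] / [5];  Q = [1, 3] / [2] / [4]
  Insert 1 (step 5): P = [1, 4] / [2] / [3] / [5];  Q = [1, 3] / [2] / [4] / [5]
  Insert 7 (step 6): P = [1, 4, 7] / [2] / [3] / [5];  Q = [1, 3, 6] / [2] / [4] / [5]
  Insert 9 (step 7): P = [1, 4, 7, 9] / [2] / [3] / [5];  Q = [1, 3, 6, 7] / [2] / [4] / [5]
  Insert 6 (step 8): P = [1, 4, 6, 9] / [2, 7] / [3] / [5];  Q = [1, 3, 6, 7] / [2, 8] / [4] / [5]
  Insert 8 (step 9): P = [1, 4, 6, 8] / [2, 7, 9] / [3] / [5];  Q = [1, 3, 6, 7] / [2, 8, 9] / [4] / [5]
Final shape: (4, 3, 1, 1).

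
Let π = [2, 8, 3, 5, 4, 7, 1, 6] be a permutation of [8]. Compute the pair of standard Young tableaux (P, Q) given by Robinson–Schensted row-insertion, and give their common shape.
P = [1, 3, 4, 6] / [2, 7] / [5] / [8];  Q = [1, 2, 4, 6] / [3, 8] / [5] / [7];  common shape = (4, 2, 1, 1)

Row-insert the values π_1, π_2, … into P one at a time, bumping the leftmost entry strictly greater than the inserted value down to the next row. The recording tableau Q records, in position (i, j), the step at which that cell was added to P.
  Insert 2 (step 1): P = [2];  Q = [1]
  Insert 8 (step 2): P = [2, 8];  Q = [1, 2]
  Insert 3 (step 3): P = [2, 3] / [8];  Q = [1, 2] / [3]
  Insert 5 (step 4): P = [2, 3, 5] / [8];  Q = [1, 2, 4] / [3]
  Insert 4 (step 5): P = [2, 3, 4] / [5] / [8];  Q = [1, 2, 4] / [3] / [5]
  Insert 7 (step 6): P = [2, 3, 4, 7] / [5] / [8];  Q = [1, 2, 4, 6] / [3] / [5]
  Insert 1 (step 7): P = [1, 3, 4, 7] / [2] / [5] / [8];  Q = [1, 2, 4, 6] / [3] / [5] / [7]
  Insert 6 (step 8): P = [1, 3, 4, 6] / [2, 7] / [5] / [8];  Q = [1, 2, 4, 6] / [3, 8] / [5] / [7]
Final shape: (4, 2, 1, 1).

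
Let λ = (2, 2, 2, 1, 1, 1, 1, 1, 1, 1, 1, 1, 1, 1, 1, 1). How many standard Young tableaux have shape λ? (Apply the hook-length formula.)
# SYT of shape (2, 2, 2, 1, 1, 1, 1, 1, 1, 1, 1, 1, 1, 1, 1, 1) = 798

Hook-length formula: f^λ = n! / Π hook(c), product over all cells c of the Young diagram. For λ = (2, 2, 2, 1, 1, 1, 1, 1, 1, 1, 1, 1, 1, 1, 1, 1), n = 19 boxes. Hook lengths by row (left-to-right, top-to-bottom): [17, 3]; [16, 2]; [15, 1]; [13]; [12]; [11]; [10]; [9]; [8]; [7]; [6]; [5]; [4]; [3]; [2]; [1]. Product of hooks = 152437469184000. So f^λ = 19! / 152437469184000 = 121645100408832000 / 152437469184000 = 798.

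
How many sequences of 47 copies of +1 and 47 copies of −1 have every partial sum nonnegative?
C_47 = 33868773757191046886429490

These ballot sequences are counted by the Catalan number C_n = (1/(n + 1)) · C(2n, n). For n = 47: C_47 = (1/48) · C(94, 47) = 1625701140345170250548615520/48 = 33868773757191046886429490.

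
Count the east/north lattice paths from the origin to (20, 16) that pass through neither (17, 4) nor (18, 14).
Number of paths = 4476930345

Inclusion–exclusion. Total paths: C(36, 20) = 7307872110. Through P₁: C(21, 17)·C(15, 3) = 2723175. Through P₂: C(32, 18)·C(4, 2) = 2828613600. Since P₁ is strictly southwest of P₂, a monotone path through both must visit P₁ then P₂; paths through both = C(21, 17)·C(11, 1)·C(4, 2) = 395010. Avoid both = 7307872110 − 2723175 − 2828613600 + 395010 = 4476930345.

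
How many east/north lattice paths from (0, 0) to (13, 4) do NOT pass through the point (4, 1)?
Number of paths = 1280

Total paths from (0, 0) to (13, 4): C(17, 13) = 2380. Paths through (4, 1): (paths (0, 0) → (4, 1)) × (paths (4, 1) → (13, 4)) = C(5, 4) · C(12, 9) = 5 · 220 = 1100. Avoidance count = 2380 − 1100 = 1280.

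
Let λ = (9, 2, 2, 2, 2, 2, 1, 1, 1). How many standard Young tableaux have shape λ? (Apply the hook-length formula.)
# SYT of shape (9, 2, 2, 2, 2, 2, 1, 1, 1) = 92695680

Hook-length formula: f^λ = n! / Π hook(c), product over all cells c of the Young diagram. For λ = (9, 2, 2, 2, 2, 2, 1, 1, 1), n = 22 boxes. Hook lengths by row (left-to-right, top-to-bottom): [17, 13, 7, 6, 5, 4, 3, 2, 1]; [9, 5]; [8, 4]; [7, 3]; [6, 2]; [5, 1]; [3]; [2]; [1]. Product of hooks = 12125707776000. So f^λ = 22! / 12125707776000 = 1124000727777607680000 / 12125707776000 = 92695680.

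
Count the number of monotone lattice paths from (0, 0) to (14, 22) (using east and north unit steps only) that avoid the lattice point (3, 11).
Number of paths = 3539519952

Total paths from (0, 0) to (14, 22): C(36, 14) = 3796297200. Paths through (3, 11): (paths (0, 0) → (3, 11)) × (paths (3, 11) → (14, 22)) = C(14, 3) · C(22, 11) = 364 · 705432 = 256777248. Avoidance count = 3796297200 − 256777248 = 3539519952.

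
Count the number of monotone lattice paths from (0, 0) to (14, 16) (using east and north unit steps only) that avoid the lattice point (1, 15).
Number of paths = 145422451

Total paths from (0, 0) to (14, 16): C(30, 14) = 145422675. Paths through (1, 15): (paths (0, 0) → (1, 15)) × (paths (1, 15) → (14, 16)) = C(16, 1) · C(14, 13) = 16 · 14 = 224. Avoidance count = 145422675 − 224 = 145422451.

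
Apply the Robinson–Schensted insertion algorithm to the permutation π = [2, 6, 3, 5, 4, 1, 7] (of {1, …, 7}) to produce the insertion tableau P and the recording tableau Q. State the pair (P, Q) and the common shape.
P = [1, 3, 4, 7] / [2] / [5] / [6];  Q = [1, 2, 4, 7] / [3] / [5] / [6];  common shape = (4, 1, 1, 1)

Row-insert the values π_1, π_2, … into P one at a time, bumping the leftmost entry strictly greater than the inserted value down to the next row. The recording tableau Q records, in position (i, j), the step at which that cell was added to P.
  Insert 2 (step 1): P = [2];  Q = [1]
  Insert 6 (step 2): P = [2, 6];  Q = [1, 2]
  Insert 3 (step 3): P = [2, 3] / [6];  Q = [1, 2] / [3]
  Insert 5 (step 4): P = [2, 3, 5] / [6];  Q = [1, 2, 4] / [3]
  Insert 4 (step 5): P = [2, 3, 4] / [5] / [6];  Q = [1, 2, 4] / [3] / [5]
  Insert 1 (step 6): P = [1, 3, 4] / [2] / [5] / [6];  Q = [1, 2, 4] / [3] / [5] / [6]
  Insert 7 (step 7): P = [1, 3, 4, 7] / [2] / [5] / [6];  Q = [1, 2, 4, 7] / [3] / [5] / [6]
Final shape: (4, 1, 1, 1).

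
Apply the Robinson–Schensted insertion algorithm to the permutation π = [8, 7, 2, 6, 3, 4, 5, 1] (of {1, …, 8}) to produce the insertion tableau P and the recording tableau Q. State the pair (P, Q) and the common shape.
P = [1, 3, 4, 5] / [2] / [6] / [7] / [8];  Q = [1, 4, 6, 7] / [2] / [3] / [5] / [8];  common shape = (4, 1, 1, 1, 1)

Row-insert the values π_1, π_2, … into P one at a time, bumping the leftmost entry strictly greater than the inserted value down to the next row. The recording tableau Q records, in position (i, j), the step at which that cell was added to P.
  Insert 8 (step 1): P = [8];  Q = [1]
  Insert 7 (step 2): P = [7] / [8];  Q = [1] / [2]
  Insert 2 (step 3): P = [2] / [7] / [8];  Q = [1] / [2] / [3]
  Insert 6 (step 4): P = [2, 6] / [7] / [8];  Q = [1, 4] / [2] / [3]
  Insert 3 (step 5): P = [2, 3] / [6] / [7] / [8];  Q = [1, 4] / [2] / [3] / [5]
  Insert 4 (step 6): P = [2, 3, 4] / [6] / [7] / [8];  Q = [1, 4, 6] / [2] / [3] / [5]
  Insert 5 (step 7): P = [2, 3, 4, 5] / [6] / [7] / [8];  Q = [1, 4, 6, 7] / [2] / [3] / [5]
  Insert 1 (step 8): P = [1, 3, 4, 5] / [2] / [6] / [7] / [8];  Q = [1, 4, 6, 7] / [2] / [3] / [5] / [8]
Final shape: (4, 1, 1, 1, 1).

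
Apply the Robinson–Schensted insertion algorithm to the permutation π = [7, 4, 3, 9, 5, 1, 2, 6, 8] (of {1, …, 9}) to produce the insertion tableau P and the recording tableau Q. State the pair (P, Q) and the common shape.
P = [1, 2, 6, 8] / [3, 5] / [4, 9] / [7];  Q = [1, 4, 8, 9] / [2, 5] / [3, 7] / [6];  common shape = (4, 2, 2, 1)

Row-insert the values π_1, π_2, … into P one at a time, bumping the leftmost entry strictly greater than the inserted value down to the next row. The recording tableau Q records, in position (i, j), the step at which that cell was added to P.
  Insert 7 (step 1): P = [7];  Q = [1]
  Insert 4 (step 2): P = [4] / [7];  Q = [1] / [2]
  Insert 3 (step 3): P = [3] / [4] / [7];  Q = [1] / [2] / [3]
  Insert 9 (step 4): P = [3, 9] / [4] / [7];  Q = [1, 4] / [2] / [3]
  Insert 5 (step 5): P = [3, 5] / [4, 9] / [7];  Q = [1, 4] / [2, 5] / [3]
  Insert 1 (step 6): P = [1, 5] / [3, 9] / [4] / [7];  Q = [1, 4] / [2, 5] / [3] / [6]
  Insert 2 (step 7): P = [1, 2] / [3, 5] / [4, 9] / [7];  Q = [1, 4] / [2, 5] / [3, 7] / [6]
  Insert 6 (step 8): P = [1, 2, 6] / [3, 5] / [4, 9] / [7];  Q = [1, 4, 8] / [2, 5] / [3, 7] / [6]
  Insert 8 (step 9): P = [1, 2, 6, 8] / [3, 5] / [4, 9] / [7];  Q = [1, 4, 8, 9] / [2, 5] / [3, 7] / [6]
Final shape: (4, 2, 2, 1).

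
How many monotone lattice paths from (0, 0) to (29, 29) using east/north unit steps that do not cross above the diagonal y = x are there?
C_29 = 1002242216651368

These NE paths below the diagonal are counted by the Catalan number C_n = (1/(n + 1)) · C(2n, n). For n = 29: C_29 = (1/30) · C(58, 29) = 30067266499541040/30 = 1002242216651368.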